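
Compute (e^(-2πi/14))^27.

Since ω_14^14 = 1, powers reduce modulo 14.
27 mod 14 = 13
So ω_14^27 = ω_14^13 = e^(-2πi·13/14)

ω_14^27 = ω_14^13 = 0.9010+0.4339i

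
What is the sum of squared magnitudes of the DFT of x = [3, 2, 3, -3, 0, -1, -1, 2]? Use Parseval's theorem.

Parseval: Σ|x[n]|² = (1/N)Σ|X[k]|², so Σ|X[k]|² = N·Σ|x[n]|² = 8·37.0000

Σ|X[k]|² = N·Σ|x[n]|² = 8·37.0000 = 296.0000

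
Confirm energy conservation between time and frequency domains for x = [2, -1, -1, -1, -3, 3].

Time domain:
Σ|x[n]|² = |2|² + |-1|² + |-1|² + |-1|² + |-3|² + |3|² = 25.0000

Frequency domain:
(1/6)Σ|X[k]|² = (1/6)(|-1|² + |6.0000+1.7321i|² + |2.0000+5.1962i|² + |-3|² + |2.0000-5.1962i|² + |6.0000-1.7321i|²) = (1/6)·150.0000 = 25.0000

Both sides agree, confirming Parseval's theorem.

Σ|x[n]|² = (1/N)Σ|X[k]|² = 25.0000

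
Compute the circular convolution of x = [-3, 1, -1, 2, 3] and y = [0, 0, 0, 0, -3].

(x ⊛ y)[n] = Σ(m=0 to 4) x[m] · y[(n-m) mod 5]

Computing each output sample:
(x ⊛ y)[0] = -3
(x ⊛ y)[1] = 3
(x ⊛ y)[2] = -6
(x ⊛ y)[3] = -9
(x ⊛ y)[4] = 9

x ⊛ y = [-3, 3, -6, -9, 9]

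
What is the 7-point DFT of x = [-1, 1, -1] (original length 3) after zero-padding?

Original 3-point DFT: [-1, -1.0000-1.7321i, -1.0000+1.7321i]
Zero-padded 7-point DFT provides frequency interpolation.

DFT_7([x, 0, ...]) = [-1, -0.1540+0.1931i, -0.3216-1.4088i, -2.5245-1.2157i, -2.5245+1.2157i, -0.3216+1.4088i, -0.1540-0.1931i]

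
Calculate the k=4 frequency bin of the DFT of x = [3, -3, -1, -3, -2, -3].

X[4] = Σ(n=0 to 5) x[n] · ω_6^(4n) where ω_6 = e^(-2πi/6)
= (3)·ω_6^0 + (-3)·ω_6^4 + (-1)·ω_6^8 + (-3)·ω_6^12 + (-2)·ω_6^16 + (-3)·ω_6^20

X[4] = 4.5000-0.8660i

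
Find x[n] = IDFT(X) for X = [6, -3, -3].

x[n] = (1/3) Σ(k=0 to 2) X[k] · e^(2πikn/3)

Computing each x[n]:
x[0] = 0
x[1] = 3
x[2] = 3

x = [0, 3, 3]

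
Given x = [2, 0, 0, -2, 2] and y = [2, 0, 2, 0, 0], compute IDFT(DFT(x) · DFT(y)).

(x ⊛ y)[n] = Σ(m=0 to 4) x[m] · y[(n-m) mod 5]

Computing each output sample:
(x ⊛ y)[0] = 0
(x ⊛ y)[1] = 4
(x ⊛ y)[2] = 4
(x ⊛ y)[3] = -4
(x ⊛ y)[4] = 4

x ⊛ y = [0, 4, 4, -4, 4]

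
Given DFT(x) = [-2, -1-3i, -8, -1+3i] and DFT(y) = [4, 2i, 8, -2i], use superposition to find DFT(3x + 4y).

By linearity: DFT(3x + 4y) = 3·DFT(x) + 4·DFT(y)
= 3·[-2, -1-3i, -8, -1+3i] + 4·[4, 2i, 8, -2i]

Computing element-wise:
Z[0] = 3·(-2) + 4·(4) = 10
Z[1] = 3·(-1-3i) + 4·(2i) = -3-1i
Z[2] = 3·(-8) + 4·(8) = 8
Z[3] = 3·(-1+3i) + 4·(-2i) = -3+1i

DFT(3x + 4y) = 3·X + 4·Y = [10, -3-1i, 8, -3+1i]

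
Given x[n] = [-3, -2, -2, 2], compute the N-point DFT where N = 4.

X[k] = Σ(n=0 to 3) x[n] · ω_4^(nk)
where ω_4 = e^(-2πi/4)

Computing each X[k]:
X[0] = -5
X[1] = -1+4i
X[2] = -5
X[3] = -1-4i

X = [-5, -1+4i, -5, -1-4i]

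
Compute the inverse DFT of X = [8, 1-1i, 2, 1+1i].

x[n] = (1/4) Σ(k=0 to 3) X[k] · e^(2πikn/4)

Computing each x[n]:
x[0] = 3
x[1] = 2
x[2] = 2
x[3] = 1

x = [3, 2, 2, 1]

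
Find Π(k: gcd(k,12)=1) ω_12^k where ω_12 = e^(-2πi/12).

The primitive 12th roots of unity are ω_12^k for k coprime to 12: k ∈ {1, 5, 7, 11}
Their product equals the constant term of the cyclotomic polynomial Φ_12(x) up to sign.
For n ≥ 3, the product of all primitive nth roots of unity is 1. (For n=1 it is 1; for n=2 it is -1.)

1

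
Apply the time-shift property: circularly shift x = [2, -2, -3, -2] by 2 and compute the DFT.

Time shift by 2: X_shifted[k] = ω_4^(2k) · X[k]
Shifted x = [-3, -2, 2, -2]

DFT(x[n-2]) = [-5, -5, 3, -5]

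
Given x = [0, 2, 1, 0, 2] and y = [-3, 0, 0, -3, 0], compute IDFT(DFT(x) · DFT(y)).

(x ⊛ y)[n] = Σ(m=0 to 4) x[m] · y[(n-m) mod 5]

Computing each output sample:
(x ⊛ y)[0] = -3
(x ⊛ y)[1] = -6
(x ⊛ y)[2] = -9
(x ⊛ y)[3] = 0
(x ⊛ y)[4] = -12

x ⊛ y = [-3, -6, -9, 0, -12]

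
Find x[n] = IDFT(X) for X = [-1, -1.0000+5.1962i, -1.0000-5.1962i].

x[n] = (1/3) Σ(k=0 to 2) X[k] · e^(2πikn/3)

Computing each x[n]:
x[0] = -1
x[1] = -3
x[2] = 3

x = [-1, -3, 3]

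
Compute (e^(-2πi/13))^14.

Since ω_13^13 = 1, powers reduce modulo 13.
14 mod 13 = 1
So ω_13^14 = ω_13^1 = e^(-2πi·1/13)

ω_13^14 = ω_13^1 = 0.8855-0.4647i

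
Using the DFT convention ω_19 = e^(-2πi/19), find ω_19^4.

ω_19^4 = e^(-2πi·4/19)
= cos(-2π·4/19) + i·sin(-2π·4/19)
= cos(-8π/19) + i·sin(-8π/19)

ω_19^4 = cos(-8π/19) + i·sin(-8π/19) = 0.2455-0.9694i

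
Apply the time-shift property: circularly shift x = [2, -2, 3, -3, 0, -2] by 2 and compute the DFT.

Time shift by 2: X_shifted[k] = ω_6^(2k) · X[k]
Shifted x = [0, -2, 2, -2, 3, -3]

DFT(x[n-2]) = [-2, -3, -2.0000-1.7321i, 12, -2.0000+1.7321i, -3]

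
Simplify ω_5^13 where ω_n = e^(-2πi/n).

Since ω_5^5 = 1, powers reduce modulo 5.
13 mod 5 = 3
So ω_5^13 = ω_5^3 = e^(-2πi·3/5)

ω_5^13 = ω_5^3 = -0.8090+0.5878i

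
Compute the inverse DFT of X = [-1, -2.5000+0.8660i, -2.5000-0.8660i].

x[n] = (1/3) Σ(k=0 to 2) X[k] · e^(2πikn/3)

Computing each x[n]:
x[0] = -2
x[1] = 0
x[2] = 1

x = [-2, 0, 1]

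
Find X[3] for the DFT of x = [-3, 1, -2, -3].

X[3] = Σ(n=0 to 3) x[n] · ω_4^(3n) where ω_4 = e^(-2πi/4)
= (-3)·ω_4^0 + (1)·ω_4^3 + (-2)·ω_4^6 + (-3)·ω_4^9

X[3] = -1+4i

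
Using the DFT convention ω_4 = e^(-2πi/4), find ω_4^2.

ω_4^2 = e^(-2πi·2/4)
= cos(-2π·2/4) + i·sin(-2π·2/4)
= cos(-4π/4) + i·sin(-4π/4)

ω_4^2 = cos(-4π/4) + i·sin(-4π/4) = -1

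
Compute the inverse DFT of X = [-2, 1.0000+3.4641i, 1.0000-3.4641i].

x[n] = (1/3) Σ(k=0 to 2) X[k] · e^(2πikn/3)

Computing each x[n]:
x[0] = 0
x[1] = -3
x[2] = 1

x = [0, -3, 1]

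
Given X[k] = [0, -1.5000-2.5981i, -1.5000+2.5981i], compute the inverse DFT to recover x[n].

x[n] = (1/3) Σ(k=0 to 2) X[k] · e^(2πikn/3)

Computing each x[n]:
x[0] = -1
x[1] = 2
x[2] = -1

x = [-1, 2, -1]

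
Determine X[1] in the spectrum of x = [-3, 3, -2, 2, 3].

X[1] = Σ(n=0 to 4) x[n] · ω_5^(1n) where ω_5 = e^(-2πi/5)
= (-3)·ω_5^0 + (3)·ω_5^1 + (-2)·ω_5^2 + (2)·ω_5^3 + (3)·ω_5^4

X[1] = -1.1459+2.3511i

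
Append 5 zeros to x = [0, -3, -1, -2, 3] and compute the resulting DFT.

Original 5-point DFT: [-3, 2.4271+5.1186i, -0.9271+4.4778i, -0.9271-4.4778i, 2.4271-5.1186i]
Zero-padded 10-point DFT provides frequency interpolation.

DFT_10([x, 0, ...]) = [-3, -4.5451+2.8532i, 2.4271+5.1186i, 1.0451-1.7634i, -0.9271+4.4778i, 7, -0.9271-4.4778i, 1.0451+1.7634i, 2.4271-5.1186i, -4.5451-2.8532i]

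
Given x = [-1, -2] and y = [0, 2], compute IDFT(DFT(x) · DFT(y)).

(x ⊛ y)[n] = Σ(m=0 to 1) x[m] · y[(n-m) mod 2]

Computing each output sample:
(x ⊛ y)[0] = -4
(x ⊛ y)[1] = -2

x ⊛ y = [-4, -2]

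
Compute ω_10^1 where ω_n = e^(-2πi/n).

ω_10^1 = e^(-2πi·1/10)
= cos(-2π·1/10) + i·sin(-2π·1/10)
= cos(-2π/10) + i·sin(-2π/10)

ω_10^1 = cos(-2π/10) + i·sin(-2π/10) = 0.8090-0.5878i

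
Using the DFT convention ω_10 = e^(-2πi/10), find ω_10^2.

ω_10^2 = e^(-2πi·2/10)
= cos(-2π·2/10) + i·sin(-2π·2/10)
= cos(-4π/10) + i·sin(-4π/10)

ω_10^2 = cos(-4π/10) + i·sin(-4π/10) = 0.3090-0.9511i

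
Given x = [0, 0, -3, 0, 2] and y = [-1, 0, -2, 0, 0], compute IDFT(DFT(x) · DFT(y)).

(x ⊛ y)[n] = Σ(m=0 to 4) x[m] · y[(n-m) mod 5]

Computing each output sample:
(x ⊛ y)[0] = 0
(x ⊛ y)[1] = -4
(x ⊛ y)[2] = 3
(x ⊛ y)[3] = 0
(x ⊛ y)[4] = 4

x ⊛ y = [0, -4, 3, 0, 4]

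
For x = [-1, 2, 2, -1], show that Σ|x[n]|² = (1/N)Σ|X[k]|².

Time domain:
Σ|x[n]|² = |-1|² + |2|² + |2|² + |-1|² = 10.0000

Frequency domain:
(1/4)Σ|X[k]|² = (1/4)(|2|² + |-3-3i|² + |0|² + |-3+3i|²) = (1/4)·40.0000 = 10.0000

Both sides agree, confirming Parseval's theorem.

Σ|x[n]|² = (1/N)Σ|X[k]|² = 10.0000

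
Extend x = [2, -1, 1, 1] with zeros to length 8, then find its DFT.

Original 4-point DFT: [3, 1+2i, 3, 1-2i]
Zero-padded 8-point DFT provides frequency interpolation.

DFT_8([x, 0, ...]) = [3, 0.5858-1.0000i, 1+2i, 3.4142+1.0000i, 3, 3.4142-1.0000i, 1-2i, 0.5858+1.0000i]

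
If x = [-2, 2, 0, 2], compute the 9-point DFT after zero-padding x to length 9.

Original 4-point DFT: [2, -2, -6, -2]
Zero-padded 9-point DFT provides frequency interpolation.

DFT_9([x, 0, ...]) = [2, -1.4679-3.0176i, -2.6527-0.2376i, -1.0000-1.7321i, -4.8794-2.4161i, -4.8794+2.4161i, -1.0000+1.7321i, -2.6527+0.2376i, -1.4679+3.0176i]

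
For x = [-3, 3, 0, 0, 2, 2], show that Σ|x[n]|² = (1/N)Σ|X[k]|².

Time domain:
Σ|x[n]|² = |-3|² + |3|² + |0|² + |0|² + |2|² + |2|² = 26.0000

Frequency domain:
(1/6)Σ|X[k]|² = (1/6)(|4|² + |-1.5000+0.8660i|² + |-6.5000-2.5981i|² + |-6|² + |-6.5000+2.5981i|² + |-1.5000-0.8660i|²) = (1/6)·156.0000 = 26.0000

Both sides agree, confirming Parseval's theorem.

Σ|x[n]|² = (1/N)Σ|X[k]|² = 26.0000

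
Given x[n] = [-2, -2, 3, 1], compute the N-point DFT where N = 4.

X[k] = Σ(n=0 to 3) x[n] · ω_4^(nk)
where ω_4 = e^(-2πi/4)

Computing each X[k]:
X[0] = 0
X[1] = -5+3i
X[2] = 2
X[3] = -5-3i

X = [0, -5+3i, 2, -5-3i]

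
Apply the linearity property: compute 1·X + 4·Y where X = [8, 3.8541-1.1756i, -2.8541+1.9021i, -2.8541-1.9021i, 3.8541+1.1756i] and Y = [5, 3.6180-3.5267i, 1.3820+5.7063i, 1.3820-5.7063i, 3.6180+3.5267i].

By linearity: DFT(1x + 4y) = 1·DFT(x) + 4·DFT(y)
= 1·[8, 3.8541-1.1756i, -2.8541+1.9021i, -2.8541-1.9021i, 3.8541+1.1756i] + 4·[5, 3.6180-3.5267i, 1.3820+5.7063i, 1.3820-5.7063i, 3.6180+3.5267i]

Computing element-wise:
Z[0] = 1·(8) + 4·(5) = 28
Z[1] = 1·(3.8541-1.1756i) + 4·(3.6180-3.5267i) = 18.3261-15.2824i
Z[2] = 1·(-2.8541+1.9021i) + 4·(1.3820+5.7063i) = 2.6739+24.7273i
Z[3] = 1·(-2.8541-1.9021i) + 4·(1.3820-5.7063i) = 2.6739-24.7273i
Z[4] = 1·(3.8541+1.1756i) + 4·(3.6180+3.5267i) = 18.3261+15.2824i

DFT(1x + 4y) = 1·X + 4·Y = [28, 18.3261-15.2824i, 2.6739+24.7273i, 2.6739-24.7273i, 18.3261+15.2824i]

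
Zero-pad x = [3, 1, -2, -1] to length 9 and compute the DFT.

Original 4-point DFT: [1, 5-2i, 1, 5+2i]
Zero-padded 9-point DFT provides frequency interpolation.

DFT_9([x, 0, ...]) = [1, 3.9187+2.1929i, 5.5530-1.1668i, 2.5000-2.5981i, 1.0282-0.7616i, 1.0282+0.7616i, 2.5000+2.5981i, 5.5530+1.1668i, 3.9187-2.1929i]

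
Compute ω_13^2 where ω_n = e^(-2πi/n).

ω_13^2 = e^(-2πi·2/13)
= cos(-2π·2/13) + i·sin(-2π·2/13)
= cos(-4π/13) + i·sin(-4π/13)

ω_13^2 = cos(-4π/13) + i·sin(-4π/13) = 0.5681-0.8230i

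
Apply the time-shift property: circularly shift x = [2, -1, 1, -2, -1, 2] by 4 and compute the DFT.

Time shift by 4: X_shifted[k] = ω_6^(4k) · X[k]
Shifted x = [1, -2, -1, 2, 2, -1]

DFT(x[n-4]) = [1, -3.0000+3.4641i, 4.0000-1.7321i, 3, 4.0000+1.7321i, -3.0000-3.4641i]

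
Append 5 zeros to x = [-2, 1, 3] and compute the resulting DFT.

Original 3-point DFT: [2, -4.0000+1.7321i, -4.0000-1.7321i]
Zero-padded 8-point DFT provides frequency interpolation.

DFT_8([x, 0, ...]) = [2, -1.2929-3.7071i, -5-1i, -2.7071+2.2929i, 0, -2.7071-2.2929i, -5+1i, -1.2929+3.7071i]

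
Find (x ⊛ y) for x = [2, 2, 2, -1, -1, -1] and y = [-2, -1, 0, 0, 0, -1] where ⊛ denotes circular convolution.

(x ⊛ y)[n] = Σ(m=0 to 5) x[m] · y[(n-m) mod 6]

Computing each output sample:
(x ⊛ y)[0] = -5
(x ⊛ y)[1] = -8
(x ⊛ y)[2] = -5
(x ⊛ y)[3] = 1
(x ⊛ y)[4] = 4
(x ⊛ y)[5] = 1

x ⊛ y = [-5, -8, -5, 1, 4, 1]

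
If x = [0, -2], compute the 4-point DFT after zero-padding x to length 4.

Original 2-point DFT: [-2, 2]
Zero-padded 4-point DFT provides frequency interpolation.

DFT_4([x, 0, ...]) = [-2, 2i, 2, -2i]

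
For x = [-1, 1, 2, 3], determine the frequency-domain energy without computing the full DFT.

Parseval: Σ|x[n]|² = (1/N)Σ|X[k]|², so Σ|X[k]|² = N·Σ|x[n]|² = 4·15.0000

Σ|X[k]|² = N·Σ|x[n]|² = 4·15.0000 = 60.0000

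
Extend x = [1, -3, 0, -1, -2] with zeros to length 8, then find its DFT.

Original 5-point DFT: [-5, 0.2639+0.3633i, 4.7361+1.5388i, 4.7361-1.5388i, 0.2639-0.3633i]
Zero-padded 8-point DFT provides frequency interpolation.

DFT_8([x, 0, ...]) = [-5, 1.5858+2.8284i, -1+2i, 4.4142+2.8284i, 3, 4.4142-2.8284i, -1-2i, 1.5858-2.8284i]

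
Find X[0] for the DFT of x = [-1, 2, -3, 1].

X[0] = Σ(n=0 to 3) x[n] · ω_4^0 = Σ x[n]
= (-1) + (2) + (-3) + (1)

X[0] = -1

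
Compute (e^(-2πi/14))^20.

Since ω_14^14 = 1, powers reduce modulo 14.
20 mod 14 = 6
So ω_14^20 = ω_14^6 = e^(-2πi·6/14)

ω_14^20 = ω_14^6 = -0.9010-0.4339i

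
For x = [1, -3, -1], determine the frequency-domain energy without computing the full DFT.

Parseval: Σ|x[n]|² = (1/N)Σ|X[k]|², so Σ|X[k]|² = N·Σ|x[n]|² = 3·11.0000

Σ|X[k]|² = N·Σ|x[n]|² = 3·11.0000 = 33.0000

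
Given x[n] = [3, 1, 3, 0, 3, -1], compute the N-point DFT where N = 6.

X[k] = Σ(n=0 to 5) x[n] · ω_6^(nk)
where ω_6 = e^(-2πi/6)

Computing each X[k]:
X[0] = 9
X[1] = -1.7321i
X[2] = -1.7321i
X[3] = 9
X[4] = 1.7321i
X[5] = 1.7321i

X = [9, -1.7321i, -1.7321i, 9, 1.7321i, 1.7321i]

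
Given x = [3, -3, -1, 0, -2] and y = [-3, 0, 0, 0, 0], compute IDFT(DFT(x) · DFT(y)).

(x ⊛ y)[n] = Σ(m=0 to 4) x[m] · y[(n-m) mod 5]

Computing each output sample:
(x ⊛ y)[0] = -9
(x ⊛ y)[1] = 9
(x ⊛ y)[2] = 3
(x ⊛ y)[3] = 0
(x ⊛ y)[4] = 6

x ⊛ y = [-9, 9, 3, 0, 6]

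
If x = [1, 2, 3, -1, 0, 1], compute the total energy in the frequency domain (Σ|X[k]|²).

Parseval: Σ|x[n]|² = (1/N)Σ|X[k]|², so Σ|X[k]|² = N·Σ|x[n]|² = 6·16.0000

Σ|X[k]|² = N·Σ|x[n]|² = 6·16.0000 = 96.0000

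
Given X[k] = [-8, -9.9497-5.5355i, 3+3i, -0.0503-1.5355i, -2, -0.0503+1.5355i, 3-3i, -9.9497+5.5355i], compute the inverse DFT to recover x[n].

x[n] = (1/8) Σ(k=0 to 7) X[k] · e^(2πikn/8)

Computing each x[n]:
x[0] = -3
x[1] = -2
x[2] = -1
x[3] = 3
x[4] = 2
x[5] = -1
x[6] = -3
x[7] = -3

x = [-3, -2, -1, 3, 2, -1, -3, -3]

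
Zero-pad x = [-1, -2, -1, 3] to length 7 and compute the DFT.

Original 4-point DFT: [-1, 5i, -3, -5i]
Zero-padded 7-point DFT provides frequency interpolation.

DFT_7([x, 0, ...]) = [-1, -4.7274+1.2369i, 2.2165+3.8615i, -0.4891-2.8388i, -0.4891+2.8388i, 2.2165-3.8615i, -4.7274-1.2369i]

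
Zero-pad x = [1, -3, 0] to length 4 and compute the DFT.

Original 3-point DFT: [-2, 2.5000+2.5981i, 2.5000-2.5981i]
Zero-padded 4-point DFT provides frequency interpolation.

DFT_4([x, 0, ...]) = [-2, 1+3i, 4, 1-3i]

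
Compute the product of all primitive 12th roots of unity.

The primitive 12th roots of unity are ω_12^k for k coprime to 12: k ∈ {1, 5, 7, 11}
Their product equals the constant term of the cyclotomic polynomial Φ_12(x) up to sign.
For n ≥ 3, the product of all primitive nth roots of unity is 1. (For n=1 it is 1; for n=2 it is -1.)

1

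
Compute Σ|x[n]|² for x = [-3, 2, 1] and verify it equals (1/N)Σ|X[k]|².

Time domain:
Σ|x[n]|² = |-3|² + |2|² + |1|² = 14.0000

Frequency domain:
(1/3)Σ|X[k]|² = (1/3)(|0|² + |-4.5000-0.8660i|² + |-4.5000+0.8660i|²) = (1/3)·42.0000 = 14.0000

Both sides agree, confirming Parseval's theorem.

Σ|x[n]|² = (1/N)Σ|X[k]|² = 14.0000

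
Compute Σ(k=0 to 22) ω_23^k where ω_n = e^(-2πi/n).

Sum of all nth roots of unity equals 0 for n > 1 (geometric series with r ≠ 1).

0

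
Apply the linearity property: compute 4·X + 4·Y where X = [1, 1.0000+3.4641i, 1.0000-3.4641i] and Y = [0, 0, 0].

By linearity: DFT(4x + 4y) = 4·DFT(x) + 4·DFT(y)
= 4·[1, 1.0000+3.4641i, 1.0000-3.4641i] + 4·[0, 0, 0]

Computing element-wise:
Z[0] = 4·(1) + 4·(0) = 4
Z[1] = 4·(1.0000+3.4641i) + 4·(0) = 4.0000+13.8564i
Z[2] = 4·(1.0000-3.4641i) + 4·(0) = 4.0000-13.8564i

DFT(4x + 4y) = 4·X + 4·Y = [4, 4.0000+13.8564i, 4.0000-13.8564i]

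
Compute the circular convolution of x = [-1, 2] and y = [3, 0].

(x ⊛ y)[n] = Σ(m=0 to 1) x[m] · y[(n-m) mod 2]

Computing each output sample:
(x ⊛ y)[0] = -3
(x ⊛ y)[1] = 6

x ⊛ y = [-3, 6]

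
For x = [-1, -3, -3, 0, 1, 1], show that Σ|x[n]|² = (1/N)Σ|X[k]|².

Time domain:
Σ|x[n]|² = |-1|² + |-3|² + |-3|² + |0|² + |1|² + |1|² = 21.0000

Frequency domain:
(1/6)Σ|X[k]|² = (1/6)(|-5|² + |-1.0000+6.9282i|² + |1|² + |-1|² + |1|² + |-1.0000-6.9282i|²) = (1/6)·126.0000 = 21.0000

Both sides agree, confirming Parseval's theorem.

Σ|x[n]|² = (1/N)Σ|X[k]|² = 21.0000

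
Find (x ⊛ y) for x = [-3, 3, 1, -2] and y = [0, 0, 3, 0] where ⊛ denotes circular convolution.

(x ⊛ y)[n] = Σ(m=0 to 3) x[m] · y[(n-m) mod 4]

Computing each output sample:
(x ⊛ y)[0] = 3
(x ⊛ y)[1] = -6
(x ⊛ y)[2] = -9
(x ⊛ y)[3] = 9

x ⊛ y = [3, -6, -9, 9]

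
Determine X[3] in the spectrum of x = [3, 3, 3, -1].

X[3] = Σ(n=0 to 3) x[n] · ω_4^(3n) where ω_4 = e^(-2πi/4)
= (3)·ω_4^0 + (3)·ω_4^3 + (3)·ω_4^6 + (-1)·ω_4^9

X[3] = 4i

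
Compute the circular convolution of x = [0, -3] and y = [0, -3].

(x ⊛ y)[n] = Σ(m=0 to 1) x[m] · y[(n-m) mod 2]

Computing each output sample:
(x ⊛ y)[0] = 9
(x ⊛ y)[1] = 0

x ⊛ y = [9, 0]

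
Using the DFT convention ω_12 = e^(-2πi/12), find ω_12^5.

ω_12^5 = e^(-2πi·5/12)
= cos(-2π·5/12) + i·sin(-2π·5/12)
= cos(-10π/12) + i·sin(-10π/12)

ω_12^5 = cos(-10π/12) + i·sin(-10π/12) = -0.8660-0.5000i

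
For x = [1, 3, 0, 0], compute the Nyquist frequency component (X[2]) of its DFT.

X[2] = Σ(n=0 to 3) x[n] · ω_4^(2n) where ω_4 = e^(-2πi/4)
= (1)·ω_4^0 + (3)·ω_4^2 + (0)·ω_4^4 + (0)·ω_4^6

X[2] = -2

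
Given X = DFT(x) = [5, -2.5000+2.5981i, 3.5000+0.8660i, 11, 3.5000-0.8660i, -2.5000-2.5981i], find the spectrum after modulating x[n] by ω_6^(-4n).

Modulation property: DFT(ω_6^(-4n)·x[n]) = X[(k-4) mod 6], so circularly shift X by 4 positions.

X[k-4] = [3.5000+0.8660i, 11, 3.5000-0.8660i, -2.5000-2.5981i, 5, -2.5000+2.5981i]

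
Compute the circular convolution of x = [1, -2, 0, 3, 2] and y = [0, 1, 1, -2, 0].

(x ⊛ y)[n] = Σ(m=0 to 4) x[m] · y[(n-m) mod 5]

Computing each output sample:
(x ⊛ y)[0] = 5
(x ⊛ y)[1] = -3
(x ⊛ y)[2] = -5
(x ⊛ y)[3] = -4
(x ⊛ y)[4] = 7

x ⊛ y = [5, -3, -5, -4, 7]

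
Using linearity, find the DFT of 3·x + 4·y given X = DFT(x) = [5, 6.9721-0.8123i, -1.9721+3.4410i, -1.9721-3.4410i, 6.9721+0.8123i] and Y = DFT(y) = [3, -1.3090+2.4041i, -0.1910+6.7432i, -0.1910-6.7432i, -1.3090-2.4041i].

By linearity: DFT(3x + 4y) = 3·DFT(x) + 4·DFT(y)
= 3·[5, 6.9721-0.8123i, -1.9721+3.4410i, -1.9721-3.4410i, 6.9721+0.8123i] + 4·[3, -1.3090+2.4041i, -0.1910+6.7432i, -0.1910-6.7432i, -1.3090-2.4041i]

Computing element-wise:
Z[0] = 3·(5) + 4·(3) = 27
Z[1] = 3·(6.9721-0.8123i) + 4·(-1.3090+2.4041i) = 15.6803+7.1795i
Z[2] = 3·(-1.9721+3.4410i) + 4·(-0.1910+6.7432i) = -6.6803+37.2958i
Z[3] = 3·(-1.9721-3.4410i) + 4·(-0.1910-6.7432i) = -6.6803-37.2958i
Z[4] = 3·(6.9721+0.8123i) + 4·(-1.3090-2.4041i) = 15.6803-7.1795i

DFT(3x + 4y) = 3·X + 4·Y = [27, 15.6803+7.1795i, -6.6803+37.2958i, -6.6803-37.2958i, 15.6803-7.1795i]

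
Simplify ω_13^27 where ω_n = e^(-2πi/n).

Since ω_13^13 = 1, powers reduce modulo 13.
27 mod 13 = 1
So ω_13^27 = ω_13^1 = e^(-2πi·1/13)

ω_13^27 = ω_13^1 = 0.8855-0.4647i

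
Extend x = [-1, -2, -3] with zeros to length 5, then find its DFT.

Original 3-point DFT: [-6, 1.5000-0.8660i, 1.5000+0.8660i]
Zero-padded 5-point DFT provides frequency interpolation.

DFT_5([x, 0, ...]) = [-6, 0.8090+3.6655i, -0.3090-1.6776i, -0.3090+1.6776i, 0.8090-3.6655i]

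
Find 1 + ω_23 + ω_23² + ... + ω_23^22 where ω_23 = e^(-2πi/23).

Sum of all nth roots of unity equals 0 for n > 1 (geometric series with r ≠ 1).

0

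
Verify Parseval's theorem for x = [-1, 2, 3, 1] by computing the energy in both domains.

Time domain:
Σ|x[n]|² = |-1|² + |2|² + |3|² + |1|² = 15.0000

Frequency domain:
(1/4)Σ|X[k]|² = (1/4)(|5|² + |-4-1i|² + |-1|² + |-4+1i|²) = (1/4)·60.0000 = 15.0000

Both sides agree, confirming Parseval's theorem.

Σ|x[n]|² = (1/N)Σ|X[k]|² = 15.0000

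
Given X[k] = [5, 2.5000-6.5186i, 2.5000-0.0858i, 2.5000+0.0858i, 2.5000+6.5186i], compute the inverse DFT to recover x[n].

x[n] = (1/5) Σ(k=0 to 4) X[k] · e^(2πikn/5)

Computing each x[n]:
x[0] = 3
x[1] = 3
x[2] = 2
x[3] = -1
x[4] = -2

x = [3, 3, 2, -1, -2]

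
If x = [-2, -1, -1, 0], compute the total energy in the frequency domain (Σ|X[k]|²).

Parseval: Σ|x[n]|² = (1/N)Σ|X[k]|², so Σ|X[k]|² = N·Σ|x[n]|² = 4·6.0000

Σ|X[k]|² = N·Σ|x[n]|² = 4·6.0000 = 24.0000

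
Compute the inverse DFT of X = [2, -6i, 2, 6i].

x[n] = (1/4) Σ(k=0 to 3) X[k] · e^(2πikn/4)

Computing each x[n]:
x[0] = 1
x[1] = 3
x[2] = 1
x[3] = -3

x = [1, 3, 1, -3]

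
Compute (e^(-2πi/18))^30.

Since ω_18^18 = 1, powers reduce modulo 18.
30 mod 18 = 12
So ω_18^30 = ω_18^12 = e^(-2πi·12/18)

ω_18^30 = ω_18^12 = -0.5000+0.8660i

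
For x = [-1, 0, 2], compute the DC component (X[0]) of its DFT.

X[0] = Σ(n=0 to 2) x[n] · ω_3^0 = Σ x[n]
= (-1) + (0) + (2)

X[0] = 1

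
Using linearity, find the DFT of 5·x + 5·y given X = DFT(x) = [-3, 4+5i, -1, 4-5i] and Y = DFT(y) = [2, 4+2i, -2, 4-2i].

By linearity: DFT(5x + 5y) = 5·DFT(x) + 5·DFT(y)
= 5·[-3, 4+5i, -1, 4-5i] + 5·[2, 4+2i, -2, 4-2i]

Computing element-wise:
Z[0] = 5·(-3) + 5·(2) = -5
Z[1] = 5·(4+5i) + 5·(4+2i) = 40+35i
Z[2] = 5·(-1) + 5·(-2) = -15
Z[3] = 5·(4-5i) + 5·(4-2i) = 40-35i

DFT(5x + 5y) = 5·X + 5·Y = [-5, 40+35i, -15, 40-35i]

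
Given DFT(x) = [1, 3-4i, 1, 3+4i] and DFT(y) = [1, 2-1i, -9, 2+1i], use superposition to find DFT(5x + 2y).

By linearity: DFT(5x + 2y) = 5·DFT(x) + 2·DFT(y)
= 5·[1, 3-4i, 1, 3+4i] + 2·[1, 2-1i, -9, 2+1i]

Computing element-wise:
Z[0] = 5·(1) + 2·(1) = 7
Z[1] = 5·(3-4i) + 2·(2-1i) = 19-22i
Z[2] = 5·(1) + 2·(-9) = -13
Z[3] = 5·(3+4i) + 2·(2+1i) = 19+22i

DFT(5x + 2y) = 5·X + 2·Y = [7, 19-22i, -13, 19+22i]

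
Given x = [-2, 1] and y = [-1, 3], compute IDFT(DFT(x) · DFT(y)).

(x ⊛ y)[n] = Σ(m=0 to 1) x[m] · y[(n-m) mod 2]

Computing each output sample:
(x ⊛ y)[0] = 5
(x ⊛ y)[1] = -7

x ⊛ y = [5, -7]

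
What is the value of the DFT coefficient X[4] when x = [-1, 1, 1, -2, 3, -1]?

X[4] = Σ(n=0 to 5) x[n] · ω_6^(4n) where ω_6 = e^(-2πi/6)
= (-1)·ω_6^0 + (1)·ω_6^4 + (1)·ω_6^8 + (-2)·ω_6^12 + (3)·ω_6^16 + (-1)·ω_6^20

X[4] = -5.0000+3.4641i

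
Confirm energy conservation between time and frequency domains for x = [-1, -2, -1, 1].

Time domain:
Σ|x[n]|² = |-1|² + |-2|² + |-1|² + |1|² = 7.0000

Frequency domain:
(1/4)Σ|X[k]|² = (1/4)(|-3|² + |3i|² + |-1|² + |-3i|²) = (1/4)·28.0000 = 7.0000

Both sides agree, confirming Parseval's theorem.

Σ|x[n]|² = (1/N)Σ|X[k]|² = 7.0000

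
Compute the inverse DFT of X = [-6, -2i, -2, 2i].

x[n] = (1/4) Σ(k=0 to 3) X[k] · e^(2πikn/4)

Computing each x[n]:
x[0] = -2
x[1] = 0
x[2] = -2
x[3] = -2

x = [-2, 0, -2, -2]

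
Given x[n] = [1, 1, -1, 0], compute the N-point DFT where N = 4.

X[k] = Σ(n=0 to 3) x[n] · ω_4^(nk)
where ω_4 = e^(-2πi/4)

Computing each X[k]:
X[0] = 1
X[1] = 2-1i
X[2] = -1
X[3] = 2+1i

X = [1, 2-1i, -1, 2+1i]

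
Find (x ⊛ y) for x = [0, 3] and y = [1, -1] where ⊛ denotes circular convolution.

(x ⊛ y)[n] = Σ(m=0 to 1) x[m] · y[(n-m) mod 2]

Computing each output sample:
(x ⊛ y)[0] = -3
(x ⊛ y)[1] = 3

x ⊛ y = [-3, 3]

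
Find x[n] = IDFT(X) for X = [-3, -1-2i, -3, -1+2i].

x[n] = (1/4) Σ(k=0 to 3) X[k] · e^(2πikn/4)

Computing each x[n]:
x[0] = -2
x[1] = 1
x[2] = -1
x[3] = -1

x = [-2, 1, -1, -1]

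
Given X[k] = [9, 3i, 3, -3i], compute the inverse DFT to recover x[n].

x[n] = (1/4) Σ(k=0 to 3) X[k] · e^(2πikn/4)

Computing each x[n]:
x[0] = 3
x[1] = 0
x[2] = 3
x[3] = 3

x = [3, 0, 3, 3]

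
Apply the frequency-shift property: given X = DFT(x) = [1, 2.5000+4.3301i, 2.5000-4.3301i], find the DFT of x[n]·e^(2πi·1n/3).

Modulation property: DFT(ω_3^(-1n)·x[n]) = X[(k-1) mod 3], so circularly shift X by 1 positions.

X[k-1] = [2.5000-4.3301i, 1, 2.5000+4.3301i]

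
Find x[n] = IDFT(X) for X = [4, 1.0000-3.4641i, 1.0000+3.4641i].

x[n] = (1/3) Σ(k=0 to 2) X[k] · e^(2πikn/3)

Computing each x[n]:
x[0] = 2
x[1] = 3
x[2] = -1

x = [2, 3, -1]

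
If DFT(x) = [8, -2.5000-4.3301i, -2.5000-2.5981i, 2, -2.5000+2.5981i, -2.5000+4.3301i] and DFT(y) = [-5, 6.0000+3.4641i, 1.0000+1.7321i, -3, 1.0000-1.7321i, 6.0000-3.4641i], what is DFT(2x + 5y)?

By linearity: DFT(2x + 5y) = 2·DFT(x) + 5·DFT(y)
= 2·[8, -2.5000-4.3301i, -2.5000-2.5981i, 2, -2.5000+2.5981i, -2.5000+4.3301i] + 5·[-5, 6.0000+3.4641i, 1.0000+1.7321i, -3, 1.0000-1.7321i, 6.0000-3.4641i]

Computing element-wise:
Z[0] = 2·(8) + 5·(-5) = -9
Z[1] = 2·(-2.5000-4.3301i) + 5·(6.0000+3.4641i) = 25.0000+8.6603i
Z[2] = 2·(-2.5000-2.5981i) + 5·(1.0000+1.7321i) = 3.4643i
Z[3] = 2·(2) + 5·(-3) = -11
Z[4] = 2·(-2.5000+2.5981i) + 5·(1.0000-1.7321i) = -3.4643i
Z[5] = 2·(-2.5000+4.3301i) + 5·(6.0000-3.4641i) = 25.0000-8.6603i

DFT(2x + 5y) = 2·X + 5·Y = [-9, 25.0000+8.6603i, 3.4643i, -11, -3.4643i, 25.0000-8.6603i]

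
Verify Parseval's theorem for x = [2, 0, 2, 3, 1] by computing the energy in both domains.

Time domain:
Σ|x[n]|² = |2|² + |0|² + |2|² + |3|² + |1|² = 18.0000

Frequency domain:
(1/5)Σ|X[k]|² = (1/5)(|8|² + |-1.7361+1.5388i|² + |2.7361-0.3633i|² + |2.7361+0.3633i|² + |-1.7361-1.5388i|²) = (1/5)·90.0000 = 18.0000

Both sides agree, confirming Parseval's theorem.

Σ|x[n]|² = (1/N)Σ|X[k]|² = 18.0000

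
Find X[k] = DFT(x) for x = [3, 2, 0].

X[k] = Σ(n=0 to 2) x[n] · ω_3^(nk)
where ω_3 = e^(-2πi/3)

Computing each X[k]:
X[0] = 5
X[1] = 2.0000-1.7321i
X[2] = 2.0000+1.7321i

X = [5, 2.0000-1.7321i, 2.0000+1.7321i]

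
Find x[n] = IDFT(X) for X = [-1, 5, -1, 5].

x[n] = (1/4) Σ(k=0 to 3) X[k] · e^(2πikn/4)

Computing each x[n]:
x[0] = 2
x[1] = 0
x[2] = -3
x[3] = 0

x = [2, 0, -3, 0]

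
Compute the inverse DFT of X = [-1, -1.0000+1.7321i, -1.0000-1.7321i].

x[n] = (1/3) Σ(k=0 to 2) X[k] · e^(2πikn/3)

Computing each x[n]:
x[0] = -1
x[1] = -1
x[2] = 1

x = [-1, -1, 1]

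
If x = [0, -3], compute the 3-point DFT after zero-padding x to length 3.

Original 2-point DFT: [-3, 3]
Zero-padded 3-point DFT provides frequency interpolation.

DFT_3([x, 0, ...]) = [-3, 1.5000+2.5981i, 1.5000-2.5981i]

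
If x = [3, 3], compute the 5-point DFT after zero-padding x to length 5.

Original 2-point DFT: [6, 0]
Zero-padded 5-point DFT provides frequency interpolation.

DFT_5([x, 0, ...]) = [6, 3.9271-2.8532i, 0.5729-1.7634i, 0.5729+1.7634i, 3.9271+2.8532i]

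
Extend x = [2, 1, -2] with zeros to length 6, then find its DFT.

Original 3-point DFT: [1, 2.5000-2.5981i, 2.5000+2.5981i]
Zero-padded 6-point DFT provides frequency interpolation.

DFT_6([x, 0, ...]) = [1, 3.5000+0.8660i, 2.5000-2.5981i, -1, 2.5000+2.5981i, 3.5000-0.8660i]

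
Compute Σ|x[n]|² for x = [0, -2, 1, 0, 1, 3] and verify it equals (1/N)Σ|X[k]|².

Time domain:
Σ|x[n]|² = |0|² + |-2|² + |1|² + |0|² + |1|² + |3|² = 15.0000

Frequency domain:
(1/6)Σ|X[k]|² = (1/6)(|3|² + |-0.5000+4.3301i|² + |-1.5000+4.3301i|² + |1|² + |-1.5000-4.3301i|² + |-0.5000-4.3301i|²) = (1/6)·90.0000 = 15.0000

Both sides agree, confirming Parseval's theorem.

Σ|x[n]|² = (1/N)Σ|X[k]|² = 15.0000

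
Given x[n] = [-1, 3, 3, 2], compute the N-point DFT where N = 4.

X[k] = Σ(n=0 to 3) x[n] · ω_4^(nk)
where ω_4 = e^(-2πi/4)

Computing each X[k]:
X[0] = 7
X[1] = -4-1i
X[2] = -3
X[3] = -4+1i

X = [7, -4-1i, -3, -4+1i]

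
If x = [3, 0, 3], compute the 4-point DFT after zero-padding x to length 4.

Original 3-point DFT: [6, 1.5000+2.5981i, 1.5000-2.5981i]
Zero-padded 4-point DFT provides frequency interpolation.

DFT_4([x, 0, ...]) = [6, 0, 6, 0]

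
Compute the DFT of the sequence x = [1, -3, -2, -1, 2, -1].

X[k] = Σ(n=0 to 5) x[n] · ω_6^(nk)
where ω_6 = e^(-2πi/6)

Computing each X[k]:
X[0] = -4
X[1] = 5.1962i
X[2] = 2.0000-1.7321i
X[3] = 6
X[4] = 2.0000+1.7321i
X[5] = -5.1962i

X = [-4, 5.1962i, 2.0000-1.7321i, 6, 2.0000+1.7321i, -5.1962i]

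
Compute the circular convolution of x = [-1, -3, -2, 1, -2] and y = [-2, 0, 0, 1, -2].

(x ⊛ y)[n] = Σ(m=0 to 4) x[m] · y[(n-m) mod 5]

Computing each output sample:
(x ⊛ y)[0] = 6
(x ⊛ y)[1] = 11
(x ⊛ y)[2] = 0
(x ⊛ y)[3] = 1
(x ⊛ y)[4] = 3

x ⊛ y = [6, 11, 0, 1, 3]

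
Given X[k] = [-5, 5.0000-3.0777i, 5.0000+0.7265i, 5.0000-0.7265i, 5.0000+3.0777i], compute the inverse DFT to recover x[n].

x[n] = (1/5) Σ(k=0 to 4) X[k] · e^(2πikn/5)

Computing each x[n]:
x[0] = 3
x[1] = -1
x[2] = -1
x[3] = -3
x[4] = -3

x = [3, -1, -1, -3, -3]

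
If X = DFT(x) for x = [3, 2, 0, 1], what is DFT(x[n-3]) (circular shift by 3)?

Time shift by 3: X_shifted[k] = ω_4^(3k) · X[k]
Shifted x = [2, 0, 1, 3]

DFT(x[n-3]) = [6, 1+3i, 0, 1-3i]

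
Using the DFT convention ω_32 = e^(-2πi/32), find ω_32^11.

ω_32^11 = e^(-2πi·11/32)
= cos(-2π·11/32) + i·sin(-2π·11/32)
= cos(-22π/32) + i·sin(-22π/32)

ω_32^11 = cos(-22π/32) + i·sin(-22π/32) = -0.5556-0.8315i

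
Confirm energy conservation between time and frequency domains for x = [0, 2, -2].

Time domain:
Σ|x[n]|² = |0|² + |2|² + |-2|² = 8.0000

Frequency domain:
(1/3)Σ|X[k]|² = (1/3)(|0|² + |-3.4641i|² + |3.4641i|²) = (1/3)·24.0000 = 8.0000

Both sides agree, confirming Parseval's theorem.

Σ|x[n]|² = (1/N)Σ|X[k]|² = 8.0000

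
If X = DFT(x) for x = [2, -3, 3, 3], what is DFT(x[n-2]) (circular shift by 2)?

Time shift by 2: X_shifted[k] = ω_4^(2k) · X[k]
Shifted x = [3, 3, 2, -3]

DFT(x[n-2]) = [5, 1-6i, 5, 1+6i]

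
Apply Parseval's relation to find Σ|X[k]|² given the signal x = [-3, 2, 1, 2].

Parseval: Σ|x[n]|² = (1/N)Σ|X[k]|², so Σ|X[k]|² = N·Σ|x[n]|² = 4·18.0000

Σ|X[k]|² = N·Σ|x[n]|² = 4·18.0000 = 72.0000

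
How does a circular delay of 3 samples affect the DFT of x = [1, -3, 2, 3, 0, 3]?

Time shift by 3: X_shifted[k] = ω_6^(3k) · X[k]
Shifted x = [3, 0, 3, 1, -3, 2]

DFT(x[n-3]) = [6, 3.0000-3.4641i, 3.0000+6.9282i, 0, 3.0000-6.9282i, 3.0000+3.4641i]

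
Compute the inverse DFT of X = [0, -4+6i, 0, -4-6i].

x[n] = (1/4) Σ(k=0 to 3) X[k] · e^(2πikn/4)

Computing each x[n]:
x[0] = -2
x[1] = -3
x[2] = 2
x[3] = 3

x = [-2, -3, 2, 3]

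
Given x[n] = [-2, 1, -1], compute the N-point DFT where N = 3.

X[k] = Σ(n=0 to 2) x[n] · ω_3^(nk)
where ω_3 = e^(-2πi/3)

Computing each X[k]:
X[0] = -2
X[1] = -2.0000-1.7321i
X[2] = -2.0000+1.7321i

X = [-2, -2.0000-1.7321i, -2.0000+1.7321i]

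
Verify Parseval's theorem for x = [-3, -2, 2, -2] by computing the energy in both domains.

Time domain:
Σ|x[n]|² = |-3|² + |-2|² + |2|² + |-2|² = 21.0000

Frequency domain:
(1/4)Σ|X[k]|² = (1/4)(|-5|² + |-5|² + |3|² + |-5|²) = (1/4)·84.0000 = 21.0000

Both sides agree, confirming Parseval's theorem.

Σ|x[n]|² = (1/N)Σ|X[k]|² = 21.0000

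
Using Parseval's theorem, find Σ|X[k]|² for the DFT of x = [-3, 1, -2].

Parseval: Σ|x[n]|² = (1/N)Σ|X[k]|², so Σ|X[k]|² = N·Σ|x[n]|² = 3·14.0000

Σ|X[k]|² = N·Σ|x[n]|² = 3·14.0000 = 42.0000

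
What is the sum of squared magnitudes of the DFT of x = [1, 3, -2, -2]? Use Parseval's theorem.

Parseval: Σ|x[n]|² = (1/N)Σ|X[k]|², so Σ|X[k]|² = N·Σ|x[n]|² = 4·18.0000

Σ|X[k]|² = N·Σ|x[n]|² = 4·18.0000 = 72.0000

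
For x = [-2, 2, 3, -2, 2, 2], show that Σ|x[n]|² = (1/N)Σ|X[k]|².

Time domain:
Σ|x[n]|² = |-2|² + |2|² + |3|² + |-2|² + |2|² + |2|² = 29.0000

Frequency domain:
(1/6)Σ|X[k]|² = (1/6)(|5|² + |-0.5000-0.8660i|² + |-8.5000+0.8660i|² + |1|² + |-8.5000-0.8660i|² + |-0.5000+0.8660i|²) = (1/6)·174.0000 = 29.0000

Both sides agree, confirming Parseval's theorem.

Σ|x[n]|² = (1/N)Σ|X[k]|² = 29.0000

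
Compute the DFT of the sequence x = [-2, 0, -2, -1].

X[k] = Σ(n=0 to 3) x[n] · ω_4^(nk)
where ω_4 = e^(-2πi/4)

Computing each X[k]:
X[0] = -5
X[1] = -1i
X[2] = -3
X[3] = 1i

X = [-5, -1i, -3, 1i]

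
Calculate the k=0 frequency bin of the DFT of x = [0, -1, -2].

X[0] = Σ(n=0 to 2) x[n] · ω_3^0 = Σ x[n]
= (0) + (-1) + (-2)

X[0] = -3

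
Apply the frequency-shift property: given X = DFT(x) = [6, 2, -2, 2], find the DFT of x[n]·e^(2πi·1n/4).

Modulation property: DFT(ω_4^(-1n)·x[n]) = X[(k-1) mod 4], so circularly shift X by 1 positions.

X[k-1] = [2, 6, 2, -2]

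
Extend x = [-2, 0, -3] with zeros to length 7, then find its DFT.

Original 3-point DFT: [-5, -0.5000-2.5981i, -0.5000+2.5981i]
Zero-padded 7-point DFT provides frequency interpolation.

DFT_7([x, 0, ...]) = [-5, -1.3324+2.9248i, 0.7029-1.3017i, -3.8705-2.3455i, -3.8705+2.3455i, 0.7029+1.3017i, -1.3324-2.9248i]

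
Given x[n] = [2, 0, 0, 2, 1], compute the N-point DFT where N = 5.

X[k] = Σ(n=0 to 4) x[n] · ω_5^(nk)
where ω_5 = e^(-2πi/5)

Computing each X[k]:
X[0] = 5
X[1] = 0.6910+2.1266i
X[2] = 1.8090-1.3143i
X[3] = 1.8090+1.3143i
X[4] = 0.6910-2.1266i

X = [5, 0.6910+2.1266i, 1.8090-1.3143i, 1.8090+1.3143i, 0.6910-2.1266i]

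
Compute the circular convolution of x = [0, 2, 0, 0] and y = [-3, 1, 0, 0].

(x ⊛ y)[n] = Σ(m=0 to 3) x[m] · y[(n-m) mod 4]

Computing each output sample:
(x ⊛ y)[0] = 0
(x ⊛ y)[1] = -6
(x ⊛ y)[2] = 2
(x ⊛ y)[3] = 0

x ⊛ y = [0, -6, 2, 0]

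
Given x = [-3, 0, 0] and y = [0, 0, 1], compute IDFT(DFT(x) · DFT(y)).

(x ⊛ y)[n] = Σ(m=0 to 2) x[m] · y[(n-m) mod 3]

Computing each output sample:
(x ⊛ y)[0] = 0
(x ⊛ y)[1] = 0
(x ⊛ y)[2] = -3

x ⊛ y = [0, 0, -3]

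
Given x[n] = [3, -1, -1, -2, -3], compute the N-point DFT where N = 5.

X[k] = Σ(n=0 to 4) x[n] · ω_5^(nk)
where ω_5 = e^(-2πi/5)

Computing each X[k]:
X[0] = -4
X[1] = 4.1910-2.4899i
X[2] = 5.3090-0.2245i
X[3] = 5.3090+0.2245i
X[4] = 4.1910+2.4899i

X = [-4, 4.1910-2.4899i, 5.3090-0.2245i, 5.3090+0.2245i, 4.1910+2.4899i]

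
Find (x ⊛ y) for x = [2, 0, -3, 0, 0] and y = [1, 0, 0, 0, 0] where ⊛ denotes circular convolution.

(x ⊛ y)[n] = Σ(m=0 to 4) x[m] · y[(n-m) mod 5]

Computing each output sample:
(x ⊛ y)[0] = 2
(x ⊛ y)[1] = 0
(x ⊛ y)[2] = -3
(x ⊛ y)[3] = 0
(x ⊛ y)[4] = 0

x ⊛ y = [2, 0, -3, 0, 0]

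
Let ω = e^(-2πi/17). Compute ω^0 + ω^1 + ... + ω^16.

Sum of all nth roots of unity equals 0 for n > 1 (geometric series with r ≠ 1).

0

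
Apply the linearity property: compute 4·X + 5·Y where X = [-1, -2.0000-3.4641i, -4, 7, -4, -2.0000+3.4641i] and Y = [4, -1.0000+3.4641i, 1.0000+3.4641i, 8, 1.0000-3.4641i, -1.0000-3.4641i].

By linearity: DFT(4x + 5y) = 4·DFT(x) + 5·DFT(y)
= 4·[-1, -2.0000-3.4641i, -4, 7, -4, -2.0000+3.4641i] + 5·[4, -1.0000+3.4641i, 1.0000+3.4641i, 8, 1.0000-3.4641i, -1.0000-3.4641i]

Computing element-wise:
Z[0] = 4·(-1) + 5·(4) = 16
Z[1] = 4·(-2.0000-3.4641i) + 5·(-1.0000+3.4641i) = -13.0000+3.4641i
Z[2] = 4·(-4) + 5·(1.0000+3.4641i) = -11.0000+17.3205i
Z[3] = 4·(7) + 5·(8) = 68
Z[4] = 4·(-4) + 5·(1.0000-3.4641i) = -11.0000-17.3205i
Z[5] = 4·(-2.0000+3.4641i) + 5·(-1.0000-3.4641i) = -13.0000-3.4641i

DFT(4x + 5y) = 4·X + 5·Y = [16, -13.0000+3.4641i, -11.0000+17.3205i, 68, -11.0000-17.3205i, -13.0000-3.4641i]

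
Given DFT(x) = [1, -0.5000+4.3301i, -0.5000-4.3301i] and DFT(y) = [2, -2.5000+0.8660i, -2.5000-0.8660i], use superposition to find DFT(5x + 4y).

By linearity: DFT(5x + 4y) = 5·DFT(x) + 4·DFT(y)
= 5·[1, -0.5000+4.3301i, -0.5000-4.3301i] + 4·[2, -2.5000+0.8660i, -2.5000-0.8660i]

Computing element-wise:
Z[0] = 5·(1) + 4·(2) = 13
Z[1] = 5·(-0.5000+4.3301i) + 4·(-2.5000+0.8660i) = -12.5000+25.1145i
Z[2] = 5·(-0.5000-4.3301i) + 4·(-2.5000-0.8660i) = -12.5000-25.1145i

DFT(5x + 4y) = 5·X + 4·Y = [13, -12.5000+25.1145i, -12.5000-25.1145i]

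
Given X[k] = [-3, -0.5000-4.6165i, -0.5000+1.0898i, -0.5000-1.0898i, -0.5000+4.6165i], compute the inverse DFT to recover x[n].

x[n] = (1/5) Σ(k=0 to 4) X[k] · e^(2πikn/5)

Computing each x[n]:
x[0] = -1
x[1] = 1
x[2] = 1
x[3] = -2
x[4] = -2

x = [-1, 1, 1, -2, -2]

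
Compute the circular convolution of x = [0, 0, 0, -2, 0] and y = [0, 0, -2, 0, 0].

(x ⊛ y)[n] = Σ(m=0 to 4) x[m] · y[(n-m) mod 5]

Computing each output sample:
(x ⊛ y)[0] = 4
(x ⊛ y)[1] = 0
(x ⊛ y)[2] = 0
(x ⊛ y)[3] = 0
(x ⊛ y)[4] = 0

x ⊛ y = [4, 0, 0, 0, 0]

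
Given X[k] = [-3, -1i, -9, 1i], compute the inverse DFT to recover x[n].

x[n] = (1/4) Σ(k=0 to 3) X[k] · e^(2πikn/4)

Computing each x[n]:
x[0] = -3
x[1] = 2
x[2] = -3
x[3] = 1

x = [-3, 2, -3, 1]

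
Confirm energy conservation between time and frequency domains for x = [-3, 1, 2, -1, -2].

Time domain:
Σ|x[n]|² = |-3|² + |1|² + |2|² + |-1|² + |-2|² = 19.0000

Frequency domain:
(1/5)Σ|X[k]|² = (1/5)(|-3|² + |-4.1180-4.6165i|² + |-1.8820+1.0898i|² + |-1.8820-1.0898i|² + |-4.1180+4.6165i|²) = (1/5)·95.0000 = 19.0000

Both sides agree, confirming Parseval's theorem.

Σ|x[n]|² = (1/N)Σ|X[k]|² = 19.0000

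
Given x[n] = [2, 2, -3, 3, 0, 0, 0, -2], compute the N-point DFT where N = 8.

X[k] = Σ(n=0 to 7) x[n] · ω_8^(nk)
where ω_8 = e^(-2πi/8)

Computing each X[k]:
X[0] = 2
X[1] = -0.1213-1.9497i
X[2] = 5-1i
X[3] = 4.1213-7.9497i
X[4] = -4
X[5] = 4.1213+7.9497i
X[6] = 5+1i
X[7] = -0.1213+1.9497i

X = [2, -0.1213-1.9497i, 5-1i, 4.1213-7.9497i, -4, 4.1213+7.9497i, 5+1i, -0.1213+1.9497i]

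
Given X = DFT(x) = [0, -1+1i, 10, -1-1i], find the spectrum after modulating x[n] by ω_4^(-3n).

Modulation property: DFT(ω_4^(-3n)·x[n]) = X[(k-3) mod 4], so circularly shift X by 3 positions.

X[k-3] = [-1+1i, 10, -1-1i, 0]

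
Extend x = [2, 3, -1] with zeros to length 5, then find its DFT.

Original 3-point DFT: [4, 1.0000-3.4641i, 1.0000+3.4641i]
Zero-padded 5-point DFT provides frequency interpolation.

DFT_5([x, 0, ...]) = [4, 3.7361-2.2654i, -0.7361-2.7144i, -0.7361+2.7144i, 3.7361+2.2654i]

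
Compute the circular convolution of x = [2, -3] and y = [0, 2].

(x ⊛ y)[n] = Σ(m=0 to 1) x[m] · y[(n-m) mod 2]

Computing each output sample:
(x ⊛ y)[0] = -6
(x ⊛ y)[1] = 4

x ⊛ y = [-6, 4]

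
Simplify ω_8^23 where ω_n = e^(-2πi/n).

Since ω_8^8 = 1, powers reduce modulo 8.
23 mod 8 = 7
So ω_8^23 = ω_8^7 = e^(-2πi·7/8)

ω_8^23 = ω_8^7 = 0.7071+0.7071i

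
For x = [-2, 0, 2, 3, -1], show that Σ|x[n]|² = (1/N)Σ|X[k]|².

Time domain:
Σ|x[n]|² = |-2|² + |0|² + |2|² + |3|² + |-1|² = 18.0000

Frequency domain:
(1/5)Σ|X[k]|² = (1/5)(|2|² + |-6.3541-0.3633i|² + |0.3541-1.5388i|² + |0.3541+1.5388i|² + |-6.3541+0.3633i|²) = (1/5)·90.0000 = 18.0000

Both sides agree, confirming Parseval's theorem.

Σ|x[n]|² = (1/N)Σ|X[k]|² = 18.0000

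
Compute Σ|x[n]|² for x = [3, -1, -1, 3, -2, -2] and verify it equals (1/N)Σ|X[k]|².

Time domain:
Σ|x[n]|² = |3|² + |-1|² + |-1|² + |3|² + |-2|² + |-2|² = 28.0000

Frequency domain:
(1/6)Σ|X[k]|² = (1/6)(|0|² + |-1.7321i|² + |9|² + |0|² + |9|² + |1.7321i|²) = (1/6)·168.0000 = 28.0000

Both sides agree, confirming Parseval's theorem.

Σ|x[n]|² = (1/N)Σ|X[k]|² = 28.0000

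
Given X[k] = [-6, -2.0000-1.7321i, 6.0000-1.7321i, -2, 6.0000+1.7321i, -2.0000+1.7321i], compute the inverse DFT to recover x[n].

x[n] = (1/6) Σ(k=0 to 5) X[k] · e^(2πikn/6)

Computing each x[n]:
x[0] = 0
x[1] = -1
x[2] = -2
x[3] = 2
x[4] = -2
x[5] = -3

x = [0, -1, -2, 2, -2, -3]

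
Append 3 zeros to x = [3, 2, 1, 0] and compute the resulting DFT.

Original 4-point DFT: [6, 2-2i, 2, 2+2i]
Zero-padded 7-point DFT provides frequency interpolation.

DFT_7([x, 0, ...]) = [6, 4.0245-2.5386i, 1.6540-1.5160i, 1.8216-0.0859i, 1.8216+0.0859i, 1.6540+1.5160i, 4.0245+2.5386i]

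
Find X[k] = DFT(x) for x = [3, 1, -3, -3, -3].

X[k] = Σ(n=0 to 4) x[n] · ω_5^(nk)
where ω_5 = e^(-2πi/5)

Computing each X[k]:
X[0] = -5
X[1] = 7.2361-3.8042i
X[2] = 2.7639-2.3511i
X[3] = 2.7639+2.3511i
X[4] = 7.2361+3.8042i

X = [-5, 7.2361-3.8042i, 2.7639-2.3511i, 2.7639+2.3511i, 7.2361+3.8042i]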